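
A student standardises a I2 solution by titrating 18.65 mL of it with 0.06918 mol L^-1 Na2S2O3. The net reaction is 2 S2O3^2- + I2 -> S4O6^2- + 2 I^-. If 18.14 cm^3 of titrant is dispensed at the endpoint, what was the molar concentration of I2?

0.0336 M

n(Na2S2O3) = 0.06918 x 0.01814 = 0.001255 mol.
From the balanced equation, 2 mol Na2S2O3 reacts with 1 mol I2, so n(I2) = 0.001255 x 1/2 = 0.0006275 mol.
[I2] = 0.0006275 / 0.01865 L = 0.0336 M.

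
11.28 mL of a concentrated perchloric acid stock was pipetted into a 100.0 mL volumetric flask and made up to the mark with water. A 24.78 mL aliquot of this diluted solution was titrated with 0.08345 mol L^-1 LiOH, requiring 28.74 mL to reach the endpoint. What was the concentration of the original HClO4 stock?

n(LiOH) = 0.08345 x 0.02874 = 0.002398 mol.
n(HClO4) in the aliquot = 0.002398 mol.
[diluted HClO4] = 0.002398 / 0.02478 = 0.09679 M.
Dilution factor = 100.0/11.28 = 8.865, so [stock] = 0.09679 x 8.865 = 0.858 M.

0.858 M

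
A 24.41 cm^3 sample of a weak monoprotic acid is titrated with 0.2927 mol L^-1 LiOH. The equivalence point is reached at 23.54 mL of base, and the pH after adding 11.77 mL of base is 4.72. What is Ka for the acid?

1.9 x 10^-5

11.77 mL is half of the equivalence volume, so this is the half-equivalence point where [HA] = [A^-].
At half-equivalence pH = pKa, so pKa = 4.72.
Ka = 10^(-4.72) = 1.9 x 10^-5.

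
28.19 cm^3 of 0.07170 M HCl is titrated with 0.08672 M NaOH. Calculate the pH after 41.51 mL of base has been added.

12.36

n(acid) = 0.07170 x 0.02819 = 0.002021 mol; n(NaOH) added = 0.08672 x 0.04151 = 0.003600 mol.
Base is in excess by 0.003600 - 0.002021 = 0.001579 mol in a total volume of 0.06970 L.
[OH^-] = 0.001579/0.06970 = 0.02265 M, so pOH = 1.64 and pH = 14.00 - 1.64 = 12.36.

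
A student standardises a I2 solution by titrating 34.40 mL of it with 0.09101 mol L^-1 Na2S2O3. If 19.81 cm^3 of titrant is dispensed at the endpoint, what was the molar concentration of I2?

0.0262 M

n(Na2S2O3) = 0.09101 x 0.01981 = 0.001803 mol.
From the balanced equation, 2 mol Na2S2O3 reacts with 1 mol I2, so n(I2) = 0.001803 x 1/2 = 0.0009015 mol.
[I2] = 0.0009015 / 0.03440 L = 0.0262 M.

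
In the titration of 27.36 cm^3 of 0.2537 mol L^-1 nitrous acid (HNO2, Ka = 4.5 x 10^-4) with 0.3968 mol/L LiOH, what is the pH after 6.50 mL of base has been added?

3.12

Initial n(HNO2) = 0.2537 x 0.02736 = 0.006941 mol.
n(LiOH) added = 0.3968 x 0.006500 = 0.002579 mol, converting that many moles of HNO2 to NO2-.
Remaining n(HNO2) = 0.004362 mol; n(NO2-) = 0.002579 mol.
By Henderson-Hasselbalch, pH = pKa + log([A^-]/[HA]) = 3.35 + log(0.002579/0.004362) = 3.35 + (-0.23) = 3.12.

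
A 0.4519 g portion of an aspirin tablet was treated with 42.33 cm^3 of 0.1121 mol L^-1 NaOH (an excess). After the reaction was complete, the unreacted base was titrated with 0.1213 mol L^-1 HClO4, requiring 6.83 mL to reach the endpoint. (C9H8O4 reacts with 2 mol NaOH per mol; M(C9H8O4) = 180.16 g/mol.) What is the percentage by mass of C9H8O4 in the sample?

78.1%

Total n(NaOH) added = 0.1121 x 0.04233 = 0.004745 mol.
n(HClO4) used = 0.1213 x 0.006830 = 0.0008285 mol, which equals the excess n(NaOH).
So n(NaOH) consumed by the sample = 0.004745 - 0.0008285 = 0.003917 mol.
n(C9H8O4) = 0.003917 / 2 = 0.001958 mol.
mass C9H8O4 = 0.001958 x 180.16 = 0.3528 g, so %C9H8O4 = 0.3528/0.4519 x 100 = 78.1%.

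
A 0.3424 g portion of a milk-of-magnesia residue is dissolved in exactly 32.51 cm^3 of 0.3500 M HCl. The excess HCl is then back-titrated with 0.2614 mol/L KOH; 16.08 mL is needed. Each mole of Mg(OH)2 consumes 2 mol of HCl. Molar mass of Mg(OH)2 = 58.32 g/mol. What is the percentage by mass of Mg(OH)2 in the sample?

61.1%

Total n(HCl) added = 0.3500 x 0.03251 = 0.01138 mol.
n(KOH) used = 0.2614 x 0.01608 = 0.004203 mol, which equals the excess n(HCl).
So n(HCl) consumed by the sample = 0.01138 - 0.004203 = 0.007175 mol.
n(Mg(OH)2) = 0.007175 / 2 = 0.003588 mol.
mass Mg(OH)2 = 0.003588 x 58.32 = 0.2092 g, so %Mg(OH)2 = 0.2092/0.3424 x 100 = 61.1%.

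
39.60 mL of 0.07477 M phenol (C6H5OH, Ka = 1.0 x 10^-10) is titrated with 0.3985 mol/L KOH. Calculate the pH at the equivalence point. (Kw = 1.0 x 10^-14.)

n(C6H5OH) = 0.07477 x 0.03960 = 0.002961 mol; V(KOH) at equivalence = 0.002961/0.3985 = 0.007430 L.
At equivalence all the acid is converted to C6H5O-; total volume = 0.03960 + 0.007430 = 0.04703 L, so [C6H5O-] = 0.002961/0.04703 = 0.06296 M.
Kb = Kw/Ka = 1.0e-14 / 1.0 x 10^-10 = 0.000100.
[OH^-] = sqrt(Kb x [C6H5O-]) = sqrt(0.000100 x 0.06296) = 0.00251 M.
pOH = 2.60, so pH = 14.00 - 2.60 = 11.40.

11.40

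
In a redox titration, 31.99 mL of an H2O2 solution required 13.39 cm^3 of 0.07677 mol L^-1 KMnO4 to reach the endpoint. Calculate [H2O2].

0.0803 M

n(KMnO4) = 0.07677 x 0.01339 = 0.001028 mol.
From the balanced equation, 2 mol KMnO4 reacts with 5 mol H2O2, so n(H2O2) = 0.001028 x 5/2 = 0.002570 mol.
[H2O2] = 0.002570 / 0.03199 L = 0.0803 M.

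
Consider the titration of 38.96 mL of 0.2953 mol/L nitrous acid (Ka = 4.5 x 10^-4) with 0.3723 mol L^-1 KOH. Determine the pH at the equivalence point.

8.28

n(HNO2) = 0.2953 x 0.03896 = 0.01150 mol; V(KOH) at equivalence = 0.01150/0.3723 = 0.03090 L.
At equivalence all the acid is converted to NO2-; total volume = 0.03896 + 0.03090 = 0.06986 L, so [NO2-] = 0.01150/0.06986 = 0.1647 M.
Kb = Kw/Ka = 1.0e-14 / 4.5 x 10^-4 = 2.22e-11.
[OH^-] = sqrt(Kb x [NO2-]) = sqrt(2.22e-11 x 0.1647) = 1.91e-6 M.
pOH = 5.72, so pH = 14.00 - 5.72 = 8.28.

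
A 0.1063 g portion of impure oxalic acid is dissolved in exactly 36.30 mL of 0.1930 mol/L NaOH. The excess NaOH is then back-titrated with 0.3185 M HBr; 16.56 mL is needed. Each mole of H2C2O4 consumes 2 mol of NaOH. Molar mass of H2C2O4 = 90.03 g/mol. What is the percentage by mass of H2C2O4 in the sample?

Total n(NaOH) added = 0.1930 x 0.03630 = 0.007006 mol.
n(HBr) used = 0.3185 x 0.01656 = 0.005274 mol, which equals the excess n(NaOH).
So n(NaOH) consumed by the sample = 0.007006 - 0.005274 = 0.001732 mol.
n(H2C2O4) = 0.001732 / 2 = 0.0008658 mol.
mass H2C2O4 = 0.0008658 x 90.03 = 0.07795 g, so %H2C2O4 = 0.07795/0.1063 x 100 = 73.3%.

73.3%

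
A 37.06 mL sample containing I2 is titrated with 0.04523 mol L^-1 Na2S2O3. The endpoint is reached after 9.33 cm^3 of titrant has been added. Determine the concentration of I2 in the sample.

0.00569 M

n(Na2S2O3) = 0.04523 x 0.009330 = 0.0004220 mol.
From the balanced equation, 2 mol Na2S2O3 reacts with 1 mol I2, so n(I2) = 0.0004220 x 1/2 = 0.0002110 mol.
[I2] = 0.0002110 / 0.03706 L = 0.00569 M.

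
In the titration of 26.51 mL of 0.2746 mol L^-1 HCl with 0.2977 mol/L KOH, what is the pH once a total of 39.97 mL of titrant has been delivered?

12.84

n(acid) = 0.2746 x 0.02651 = 0.007280 mol; n(KOH) added = 0.2977 x 0.03997 = 0.01190 mol.
Base is in excess by 0.01190 - 0.007280 = 0.004619 mol in a total volume of 0.06648 L.
[OH^-] = 0.004619/0.06648 = 0.06949 M, so pOH = 1.16 and pH = 14.00 - 1.16 = 12.84.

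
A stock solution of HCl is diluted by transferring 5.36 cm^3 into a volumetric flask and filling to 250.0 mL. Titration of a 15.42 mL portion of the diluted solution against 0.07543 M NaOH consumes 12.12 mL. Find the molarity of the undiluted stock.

2.77 M

n(NaOH) = 0.07543 x 0.01212 = 0.0009142 mol.
n(HCl) in the aliquot = 0.0009142 mol.
[diluted HCl] = 0.0009142 / 0.01542 = 0.05929 M.
Dilution factor = 250.0/5.360 = 46.64, so [stock] = 0.05929 x 46.64 = 2.77 M.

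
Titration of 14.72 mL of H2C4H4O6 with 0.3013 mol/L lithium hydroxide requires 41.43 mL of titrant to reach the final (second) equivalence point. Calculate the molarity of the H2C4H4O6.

0.424 M

n(LiOH) = 0.3013 x 0.04143 = 0.01248 mol.
At the final (second) equivalence point, 2 mol OH^- react per mol H2C4H4O6, so n(H2C4H4O6) = 0.01248 / 2 = 0.006241 mol.
[H2C4H4O6] = 0.006241 / 0.01472 L = 0.424 M.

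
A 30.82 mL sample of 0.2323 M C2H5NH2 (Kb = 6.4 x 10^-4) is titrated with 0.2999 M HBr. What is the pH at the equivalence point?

n(C2H5NH2) = 0.2323 x 0.03082 = 0.007159 mol; V(HBr) at equivalence = 0.007159/0.2999 = 0.02387 L.
At equivalence the base is fully converted to C2H5NH3+; total volume = 0.05469 L, so [C2H5NH3+] = 0.007159/0.05469 = 0.1309 M.
Ka(C2H5NH3+) = Kw/Kb = 1.0e-14 / 6.4 x 10^-4 = 1.56e-11.
[H^+] = sqrt(Ka x [C2H5NH3+]) = sqrt(1.56e-11 x 0.1309) = 1.43e-6 M.
pH = -log(1.43e-6) = 5.84.

5.84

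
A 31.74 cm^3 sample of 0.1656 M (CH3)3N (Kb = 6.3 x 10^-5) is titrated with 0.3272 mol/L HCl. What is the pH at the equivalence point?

n((CH3)3N) = 0.1656 x 0.03174 = 0.005256 mol; V(HCl) at equivalence = 0.005256/0.3272 = 0.01606 L.
At equivalence the base is fully converted to (CH3)3NH+; total volume = 0.04780 L, so [(CH3)3NH+] = 0.005256/0.04780 = 0.1100 M.
Ka((CH3)3NH+) = Kw/Kb = 1.0e-14 / 6.3 x 10^-5 = 1.59e-10.
[H^+] = sqrt(Ka x [(CH3)3NH+]) = sqrt(1.59e-10 x 0.1100) = 4.18e-6 M.
pH = -log(4.18e-6) = 5.38.

5.38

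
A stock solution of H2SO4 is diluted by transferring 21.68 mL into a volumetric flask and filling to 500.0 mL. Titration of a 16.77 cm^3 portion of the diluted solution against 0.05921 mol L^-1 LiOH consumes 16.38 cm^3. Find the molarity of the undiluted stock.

0.667 M

n(LiOH) = 0.05921 x 0.01638 = 0.0009699 mol.
n(H2SO4) in the aliquot = 0.0009699 x 1/2 = 0.0004849 mol.
[diluted H2SO4] = 0.0004849 / 0.01677 = 0.02892 M.
Dilution factor = 500.0/21.68 = 23.06, so [stock] = 0.02892 x 23.06 = 0.667 M.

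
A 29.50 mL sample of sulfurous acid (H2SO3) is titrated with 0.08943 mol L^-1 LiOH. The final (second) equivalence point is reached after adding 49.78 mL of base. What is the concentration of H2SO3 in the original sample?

0.0755 M

n(LiOH) = 0.08943 x 0.04978 = 0.004452 mol.
At the final (second) equivalence point, 2 mol OH^- react per mol H2SO3, so n(H2SO3) = 0.004452 / 2 = 0.002226 mol.
[H2SO3] = 0.002226 / 0.02950 L = 0.0755 M.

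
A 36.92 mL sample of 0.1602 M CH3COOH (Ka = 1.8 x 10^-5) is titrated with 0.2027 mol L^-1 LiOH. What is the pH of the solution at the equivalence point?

8.85

n(CH3COOH) = 0.1602 x 0.03692 = 0.005915 mol; V(LiOH) at equivalence = 0.005915/0.2027 = 0.02918 L.
At equivalence all the acid is converted to CH3COO-; total volume = 0.03692 + 0.02918 = 0.06610 L, so [CH3COO-] = 0.005915/0.06610 = 0.08948 M.
Kb = Kw/Ka = 1.0e-14 / 1.8 x 10^-5 = 5.56e-10.
[OH^-] = sqrt(Kb x [CH3COO-]) = sqrt(5.56e-10 x 0.08948) = 7.05e-6 M.
pOH = 5.15, so pH = 14.00 - 5.15 = 8.85.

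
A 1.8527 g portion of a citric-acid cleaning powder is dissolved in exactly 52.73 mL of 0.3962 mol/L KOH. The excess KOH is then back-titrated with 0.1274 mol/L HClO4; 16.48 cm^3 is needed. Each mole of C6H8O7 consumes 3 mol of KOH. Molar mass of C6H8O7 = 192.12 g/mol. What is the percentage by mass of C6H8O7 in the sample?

65.0%

Total n(KOH) added = 0.3962 x 0.05273 = 0.02089 mol.
n(HClO4) used = 0.1274 x 0.01648 = 0.002100 mol, which equals the excess n(KOH).
So n(KOH) consumed by the sample = 0.02089 - 0.002100 = 0.01879 mol.
n(C6H8O7) = 0.01879 / 3 = 0.006264 mol.
mass C6H8O7 = 0.006264 x 192.12 = 1.203 g, so %C6H8O7 = 1.203/1.8527 x 100 = 65.0%.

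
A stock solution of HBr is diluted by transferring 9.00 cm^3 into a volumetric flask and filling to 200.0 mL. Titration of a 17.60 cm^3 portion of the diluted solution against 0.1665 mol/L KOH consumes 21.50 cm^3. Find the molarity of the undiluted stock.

n(KOH) = 0.1665 x 0.02150 = 0.003580 mol.
n(HBr) in the aliquot = 0.003580 mol.
[diluted HBr] = 0.003580 / 0.01760 = 0.2034 M.
Dilution factor = 200.0/9.000 = 22.22, so [stock] = 0.2034 x 22.22 = 4.52 M.

4.52 M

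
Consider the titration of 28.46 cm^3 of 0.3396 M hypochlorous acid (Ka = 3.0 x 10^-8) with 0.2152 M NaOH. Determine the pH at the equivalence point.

10.32

n(HClO) = 0.3396 x 0.02846 = 0.009665 mol; V(NaOH) at equivalence = 0.009665/0.2152 = 0.04491 L.
At equivalence all the acid is converted to ClO-; total volume = 0.02846 + 0.04491 = 0.07337 L, so [ClO-] = 0.009665/0.07337 = 0.1317 M.
Kb = Kw/Ka = 1.0e-14 / 3.0 x 10^-8 = 3.33e-7.
[OH^-] = sqrt(Kb x [ClO-]) = sqrt(3.33e-7 x 0.1317) = 0.000210 M.
pOH = 3.68, so pH = 14.00 - 3.68 = 10.32.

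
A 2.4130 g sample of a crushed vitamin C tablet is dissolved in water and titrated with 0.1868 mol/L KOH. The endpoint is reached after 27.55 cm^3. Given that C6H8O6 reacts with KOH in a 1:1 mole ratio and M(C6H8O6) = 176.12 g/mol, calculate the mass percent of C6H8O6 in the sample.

n(KOH) = 0.1868 x 0.02755 = 0.005146 mol.
n(C6H8O6) = 0.005146 / 1 = 0.005146 mol.
mass of C6H8O6 = 0.005146 x 176.12 = 0.9064 g.
% purity = 0.9064 / 2.4130 x 100 = 37.6%.

37.6%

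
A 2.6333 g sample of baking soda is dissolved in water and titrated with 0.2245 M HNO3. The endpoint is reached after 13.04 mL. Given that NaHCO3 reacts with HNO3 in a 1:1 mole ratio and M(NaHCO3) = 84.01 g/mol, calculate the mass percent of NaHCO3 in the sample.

9.34%

n(HNO3) = 0.2245 x 0.01304 = 0.002927 mol.
n(NaHCO3) = 0.002927 / 1 = 0.002927 mol.
mass of NaHCO3 = 0.002927 x 84.01 = 0.2459 g.
% purity = 0.2459 / 2.6333 x 100 = 9.34%.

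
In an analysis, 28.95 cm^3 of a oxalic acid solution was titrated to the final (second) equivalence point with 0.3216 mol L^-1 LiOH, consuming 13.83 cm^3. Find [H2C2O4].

0.0768 M

n(LiOH) = 0.3216 x 0.01383 = 0.004448 mol.
At the final (second) equivalence point, 2 mol OH^- react per mol H2C2O4, so n(H2C2O4) = 0.004448 / 2 = 0.002224 mol.
[H2C2O4] = 0.002224 / 0.02895 L = 0.0768 M.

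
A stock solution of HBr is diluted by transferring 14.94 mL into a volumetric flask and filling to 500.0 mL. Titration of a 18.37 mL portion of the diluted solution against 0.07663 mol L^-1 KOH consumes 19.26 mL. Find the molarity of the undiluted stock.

2.69 M

n(KOH) = 0.07663 x 0.01926 = 0.001476 mol.
n(HBr) in the aliquot = 0.001476 mol.
[diluted HBr] = 0.001476 / 0.01837 = 0.08034 M.
Dilution factor = 500.0/14.94 = 33.47, so [stock] = 0.08034 x 33.47 = 2.69 M.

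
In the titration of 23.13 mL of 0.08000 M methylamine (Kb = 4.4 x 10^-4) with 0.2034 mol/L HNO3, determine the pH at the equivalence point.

5.94

n(CH3NH2) = 0.08000 x 0.02313 = 0.001850 mol; V(HNO3) at equivalence = 0.001850/0.2034 = 0.009097 L.
At equivalence the base is fully converted to CH3NH3+; total volume = 0.03223 L, so [CH3NH3+] = 0.001850/0.03223 = 0.05742 M.
Ka(CH3NH3+) = Kw/Kb = 1.0e-14 / 4.4 x 10^-4 = 2.27e-11.
[H^+] = sqrt(Ka x [CH3NH3+]) = sqrt(2.27e-11 x 0.05742) = 1.14e-6 M.
pH = -log(1.14e-6) = 5.94.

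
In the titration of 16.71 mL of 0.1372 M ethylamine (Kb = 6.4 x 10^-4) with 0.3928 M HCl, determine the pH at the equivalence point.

n(C2H5NH2) = 0.1372 x 0.01671 = 0.002293 mol; V(HCl) at equivalence = 0.002293/0.3928 = 0.005837 L.
At equivalence the base is fully converted to C2H5NH3+; total volume = 0.02255 L, so [C2H5NH3+] = 0.002293/0.02255 = 0.1017 M.
Ka(C2H5NH3+) = Kw/Kb = 1.0e-14 / 6.4 x 10^-4 = 1.56e-11.
[H^+] = sqrt(Ka x [C2H5NH3+]) = sqrt(1.56e-11 x 0.1017) = 1.26e-6 M.
pH = -log(1.26e-6) = 5.90.

5.90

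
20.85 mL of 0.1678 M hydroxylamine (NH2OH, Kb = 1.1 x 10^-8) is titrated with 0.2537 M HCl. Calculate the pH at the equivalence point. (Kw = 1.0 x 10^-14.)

3.52

n(NH2OH) = 0.1678 x 0.02085 = 0.003499 mol; V(HCl) at equivalence = 0.003499/0.2537 = 0.01379 L.
At equivalence the base is fully converted to NH3OH+; total volume = 0.03464 L, so [NH3OH+] = 0.003499/0.03464 = 0.1010 M.
Ka(NH3OH+) = Kw/Kb = 1.0e-14 / 1.1 x 10^-8 = 9.09e-7.
[H^+] = sqrt(Ka x [NH3OH+]) = sqrt(9.09e-7 x 0.1010) = 0.000303 M.
pH = -log(0.000303) = 3.52.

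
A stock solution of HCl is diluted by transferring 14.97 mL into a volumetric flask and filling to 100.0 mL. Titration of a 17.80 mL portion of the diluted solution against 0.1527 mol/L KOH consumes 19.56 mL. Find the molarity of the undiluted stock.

1.12 M

n(KOH) = 0.1527 x 0.01956 = 0.002987 mol.
n(HCl) in the aliquot = 0.002987 mol.
[diluted HCl] = 0.002987 / 0.01780 = 0.1678 M.
Dilution factor = 100.0/14.97 = 6.680, so [stock] = 0.1678 x 6.680 = 1.12 M.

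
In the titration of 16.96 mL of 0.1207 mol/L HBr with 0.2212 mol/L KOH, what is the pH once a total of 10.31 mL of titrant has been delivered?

n(acid) = 0.1207 x 0.01696 = 0.002047 mol; n(KOH) added = 0.2212 x 0.01031 = 0.002281 mol.
Base is in excess by 0.002281 - 0.002047 = 0.0002335 mol in a total volume of 0.02727 L.
[OH^-] = 0.0002335/0.02727 = 0.008563 M, so pOH = 2.07 and pH = 14.00 - 2.07 = 11.93.

11.93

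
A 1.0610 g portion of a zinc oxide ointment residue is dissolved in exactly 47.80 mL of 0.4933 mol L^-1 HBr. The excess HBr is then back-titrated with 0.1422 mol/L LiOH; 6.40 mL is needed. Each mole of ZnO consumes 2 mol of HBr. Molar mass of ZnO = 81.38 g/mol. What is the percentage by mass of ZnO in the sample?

86.9%

Total n(HBr) added = 0.4933 x 0.04780 = 0.02358 mol.
n(LiOH) used = 0.1422 x 0.006400 = 0.0009101 mol, which equals the excess n(HBr).
So n(HBr) consumed by the sample = 0.02358 - 0.0009101 = 0.02267 mol.
n(ZnO) = 0.02267 / 2 = 0.01133 mol.
mass ZnO = 0.01133 x 81.38 = 0.9224 g, so %ZnO = 0.9224/1.0610 x 100 = 86.9%.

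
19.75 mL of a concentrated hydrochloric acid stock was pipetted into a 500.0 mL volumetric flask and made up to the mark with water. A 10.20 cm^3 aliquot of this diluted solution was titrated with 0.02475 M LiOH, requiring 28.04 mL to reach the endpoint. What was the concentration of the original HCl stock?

n(LiOH) = 0.02475 x 0.02804 = 0.0006940 mol.
n(HCl) in the aliquot = 0.0006940 mol.
[diluted HCl] = 0.0006940 / 0.01020 = 0.06804 M.
Dilution factor = 500.0/19.75 = 25.32, so [stock] = 0.06804 x 25.32 = 1.72 M.

1.72 M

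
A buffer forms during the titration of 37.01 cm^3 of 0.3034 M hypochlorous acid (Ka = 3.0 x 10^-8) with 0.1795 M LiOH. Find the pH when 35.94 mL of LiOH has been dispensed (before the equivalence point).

Initial n(HClO) = 0.3034 x 0.03701 = 0.01123 mol.
n(LiOH) added = 0.1795 x 0.03594 = 0.006451 mol, converting that many moles of HClO to ClO-.
Remaining n(HClO) = 0.004778 mol; n(ClO-) = 0.006451 mol.
By Henderson-Hasselbalch, pH = pKa + log([A^-]/[HA]) = 7.52 + log(0.006451/0.004778) = 7.52 + (+0.13) = 7.65.

7.65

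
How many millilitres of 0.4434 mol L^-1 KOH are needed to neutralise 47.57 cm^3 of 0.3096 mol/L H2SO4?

n(H2SO4) = 0.3096 mol/L x 0.04757 L = 0.01473 mol.
The neutralisation is 1 H2SO4 : 2 KOH, so n(KOH) = 0.01473 x 2/1 = 0.02946 mol.
V(KOH) = 0.02946 / 0.4434 = 0.06643 L = 66.4 mL.

66.4 mL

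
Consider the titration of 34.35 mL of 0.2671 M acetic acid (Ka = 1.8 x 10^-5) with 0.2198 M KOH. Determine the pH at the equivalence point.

n(CH3COOH) = 0.2671 x 0.03435 = 0.009175 mol; V(KOH) at equivalence = 0.009175/0.2198 = 0.04174 L.
At equivalence all the acid is converted to CH3COO-; total volume = 0.03435 + 0.04174 = 0.07609 L, so [CH3COO-] = 0.009175/0.07609 = 0.1206 M.
Kb = Kw/Ka = 1.0e-14 / 1.8 x 10^-5 = 5.56e-10.
[OH^-] = sqrt(Kb x [CH3COO-]) = sqrt(5.56e-10 x 0.1206) = 8.18e-6 M.
pOH = 5.09, so pH = 14.00 - 5.09 = 8.91.

8.91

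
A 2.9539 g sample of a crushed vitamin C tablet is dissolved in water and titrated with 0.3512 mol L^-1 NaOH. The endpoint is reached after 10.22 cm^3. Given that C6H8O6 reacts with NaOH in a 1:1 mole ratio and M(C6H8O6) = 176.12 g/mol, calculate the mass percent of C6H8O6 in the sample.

n(NaOH) = 0.3512 x 0.01022 = 0.003589 mol.
n(C6H8O6) = 0.003589 / 1 = 0.003589 mol.
mass of C6H8O6 = 0.003589 x 176.12 = 0.6321 g.
% purity = 0.6321 / 2.9539 x 100 = 21.4%.

21.4%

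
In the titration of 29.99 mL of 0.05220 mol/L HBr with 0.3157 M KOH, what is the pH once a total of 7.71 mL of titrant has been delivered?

n(acid) = 0.05220 x 0.02999 = 0.001565 mol; n(KOH) added = 0.3157 x 0.007710 = 0.002434 mol.
Base is in excess by 0.002434 - 0.001565 = 0.0008686 mol in a total volume of 0.03770 L.
[OH^-] = 0.0008686/0.03770 = 0.02304 M, so pOH = 1.64 and pH = 14.00 - 1.64 = 12.36.

12.36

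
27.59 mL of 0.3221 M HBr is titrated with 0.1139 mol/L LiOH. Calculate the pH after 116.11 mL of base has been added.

n(acid) = 0.3221 x 0.02759 = 0.008887 mol; n(LiOH) added = 0.1139 x 0.1161 = 0.01322 mol.
Base is in excess by 0.01322 - 0.008887 = 0.004338 mol in a total volume of 0.1437 L.
[OH^-] = 0.004338/0.1437 = 0.03019 M, so pOH = 1.52 and pH = 14.00 - 1.52 = 12.48.

12.48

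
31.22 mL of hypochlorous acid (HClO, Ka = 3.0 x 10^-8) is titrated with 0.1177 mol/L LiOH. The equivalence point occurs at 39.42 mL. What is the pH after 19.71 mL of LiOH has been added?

19.71 mL is exactly half the equivalence volume (39.42/2), i.e. the half-equivalence point.
There, n(HA) = n(A^-), so pH = pKa = -log(3.0 x 10^-8) = 7.52.

7.52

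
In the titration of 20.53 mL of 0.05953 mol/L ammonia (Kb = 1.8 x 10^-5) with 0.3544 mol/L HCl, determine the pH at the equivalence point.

n(NH3) = 0.05953 x 0.02053 = 0.001222 mol; V(HCl) at equivalence = 0.001222/0.3544 = 0.003449 L.
At equivalence the base is fully converted to NH4+; total volume = 0.02398 L, so [NH4+] = 0.001222/0.02398 = 0.05097 M.
Ka(NH4+) = Kw/Kb = 1.0e-14 / 1.8 x 10^-5 = 5.56e-10.
[H^+] = sqrt(Ka x [NH4+]) = sqrt(5.56e-10 x 0.05097) = 5.32e-6 M.
pH = -log(5.32e-6) = 5.27.

5.27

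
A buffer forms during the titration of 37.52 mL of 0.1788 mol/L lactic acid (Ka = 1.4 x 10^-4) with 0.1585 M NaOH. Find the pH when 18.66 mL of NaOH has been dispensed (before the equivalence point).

3.75

Initial n(HC3H5O3) = 0.1788 x 0.03752 = 0.006709 mol.
n(NaOH) added = 0.1585 x 0.01866 = 0.002958 mol, converting that many moles of HC3H5O3 to C3H5O3-.
Remaining n(HC3H5O3) = 0.003751 mol; n(C3H5O3-) = 0.002958 mol.
By Henderson-Hasselbalch, pH = pKa + log([A^-]/[HA]) = 3.85 + log(0.002958/0.003751) = 3.85 + (-0.10) = 3.75.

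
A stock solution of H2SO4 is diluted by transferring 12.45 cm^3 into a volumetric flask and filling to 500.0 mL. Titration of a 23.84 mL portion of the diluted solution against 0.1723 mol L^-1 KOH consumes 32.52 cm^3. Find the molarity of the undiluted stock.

n(KOH) = 0.1723 x 0.03252 = 0.005603 mol.
n(H2SO4) in the aliquot = 0.005603 x 1/2 = 0.002802 mol.
[diluted H2SO4] = 0.002802 / 0.02384 = 0.1175 M.
Dilution factor = 500.0/12.45 = 40.16, so [stock] = 0.1175 x 40.16 = 4.72 M.

4.72 M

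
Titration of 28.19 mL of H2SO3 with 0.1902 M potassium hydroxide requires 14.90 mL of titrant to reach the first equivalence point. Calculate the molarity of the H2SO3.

0.101 M

n(KOH) = 0.1902 x 0.01490 = 0.002834 mol.
At the first equivalence point, 1 mol OH^- react per mol H2SO3, so n(H2SO3) = 0.002834 / 1 = 0.002834 mol.
[H2SO3] = 0.002834 / 0.02819 L = 0.101 M.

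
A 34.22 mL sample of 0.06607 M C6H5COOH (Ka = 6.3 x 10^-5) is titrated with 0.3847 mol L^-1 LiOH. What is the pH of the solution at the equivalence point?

8.48

n(C6H5COOH) = 0.06607 x 0.03422 = 0.002261 mol; V(LiOH) at equivalence = 0.002261/0.3847 = 0.005877 L.
At equivalence all the acid is converted to C6H5COO-; total volume = 0.03422 + 0.005877 = 0.04010 L, so [C6H5COO-] = 0.002261/0.04010 = 0.05639 M.
Kb = Kw/Ka = 1.0e-14 / 6.3 x 10^-5 = 1.59e-10.
[OH^-] = sqrt(Kb x [C6H5COO-]) = sqrt(1.59e-10 x 0.05639) = 2.99e-6 M.
pOH = 5.52, so pH = 14.00 - 5.52 = 8.48.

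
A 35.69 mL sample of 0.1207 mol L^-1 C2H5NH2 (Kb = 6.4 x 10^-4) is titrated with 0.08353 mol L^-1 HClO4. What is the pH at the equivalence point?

6.06

n(C2H5NH2) = 0.1207 x 0.03569 = 0.004308 mol; V(HClO4) at equivalence = 0.004308/0.08353 = 0.05157 L.
At equivalence the base is fully converted to C2H5NH3+; total volume = 0.08726 L, so [C2H5NH3+] = 0.004308/0.08726 = 0.04937 M.
Ka(C2H5NH3+) = Kw/Kb = 1.0e-14 / 6.4 x 10^-4 = 1.56e-11.
[H^+] = sqrt(Ka x [C2H5NH3+]) = sqrt(1.56e-11 x 0.04937) = 8.78e-7 M.
pH = -log(8.78e-7) = 6.06.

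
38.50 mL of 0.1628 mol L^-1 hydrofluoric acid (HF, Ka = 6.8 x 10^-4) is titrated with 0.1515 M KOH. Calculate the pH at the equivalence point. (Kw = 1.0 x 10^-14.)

n(HF) = 0.1628 x 0.03850 = 0.006268 mol; V(KOH) at equivalence = 0.006268/0.1515 = 0.04137 L.
At equivalence all the acid is converted to F-; total volume = 0.03850 + 0.04137 = 0.07987 L, so [F-] = 0.006268/0.07987 = 0.07847 M.
Kb = Kw/Ka = 1.0e-14 / 6.8 x 10^-4 = 1.47e-11.
[OH^-] = sqrt(Kb x [F-]) = sqrt(1.47e-11 x 0.07847) = 1.07e-6 M.
pOH = 5.97, so pH = 14.00 - 5.97 = 8.03.

8.03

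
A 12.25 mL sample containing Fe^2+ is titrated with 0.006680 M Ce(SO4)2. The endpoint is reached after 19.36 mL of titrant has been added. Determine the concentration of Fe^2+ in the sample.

n(Ce(SO4)2) = 0.006680 x 0.01936 = 0.0001293 mol.
From the balanced equation, 1 mol Ce(SO4)2 reacts with 1 mol Fe^2+, so n(Fe^2+) = 0.0001293 x 1/1 = 0.0001293 mol.
[Fe^2+] = 0.0001293 / 0.01225 L = 0.0106 M.

0.0106 M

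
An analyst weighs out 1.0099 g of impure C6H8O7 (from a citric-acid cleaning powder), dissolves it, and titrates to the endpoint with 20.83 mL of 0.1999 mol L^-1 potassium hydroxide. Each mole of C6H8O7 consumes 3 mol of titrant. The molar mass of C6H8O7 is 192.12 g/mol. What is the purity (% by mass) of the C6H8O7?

26.4%

n(KOH) = 0.1999 x 0.02083 = 0.004164 mol.
n(C6H8O7) = 0.004164 / 3 = 0.001388 mol.
mass of C6H8O7 = 0.001388 x 192.12 = 0.2667 g.
% purity = 0.2667 / 1.0099 x 100 = 26.4%.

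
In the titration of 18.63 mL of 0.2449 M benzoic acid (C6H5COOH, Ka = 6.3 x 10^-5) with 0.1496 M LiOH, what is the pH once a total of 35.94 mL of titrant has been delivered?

12.17

n(acid) = 0.2449 x 0.01863 = 0.004562 mol; n(LiOH) added = 0.1496 x 0.03594 = 0.005377 mol.
Base is in excess by 0.005377 - 0.004562 = 0.0008141 mol in a total volume of 0.05457 L.
[OH^-] = 0.0008141/0.05457 = 0.01492 M, so pOH = 1.83 and pH = 14.00 - 1.83 = 12.17.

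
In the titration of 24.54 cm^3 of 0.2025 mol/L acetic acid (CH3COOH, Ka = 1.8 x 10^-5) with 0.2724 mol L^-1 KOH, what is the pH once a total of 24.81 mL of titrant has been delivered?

n(acid) = 0.2025 x 0.02454 = 0.004969 mol; n(KOH) added = 0.2724 x 0.02481 = 0.006758 mol.
Base is in excess by 0.006758 - 0.004969 = 0.001789 mol in a total volume of 0.04935 L.
[OH^-] = 0.001789/0.04935 = 0.03625 M, so pOH = 1.44 and pH = 14.00 - 1.44 = 12.56.

12.56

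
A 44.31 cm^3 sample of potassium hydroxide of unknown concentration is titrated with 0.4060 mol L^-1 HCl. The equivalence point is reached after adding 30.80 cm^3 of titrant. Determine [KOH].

0.282 M

n(HCl) delivered = 0.4060 x 0.03080 = 0.01250 mol.
For a 1:1 reaction, n(KOH) = 0.01250 mol.
[KOH] = 0.01250 mol / 0.04431 L = 0.282 M.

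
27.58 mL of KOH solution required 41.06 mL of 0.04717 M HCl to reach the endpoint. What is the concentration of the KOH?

0.0702 M

n(HCl) delivered = 0.04717 x 0.04106 = 0.001937 mol.
For a 1:1 reaction, n(KOH) = 0.001937 mol.
[KOH] = 0.001937 mol / 0.02758 L = 0.0702 M.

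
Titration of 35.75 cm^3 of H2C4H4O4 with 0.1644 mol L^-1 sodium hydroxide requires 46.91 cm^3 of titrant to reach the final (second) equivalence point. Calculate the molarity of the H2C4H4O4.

0.108 M

n(NaOH) = 0.1644 x 0.04691 = 0.007712 mol.
At the final (second) equivalence point, 2 mol OH^- react per mol H2C4H4O4, so n(H2C4H4O4) = 0.007712 / 2 = 0.003856 mol.
[H2C4H4O4] = 0.003856 / 0.03575 L = 0.108 M.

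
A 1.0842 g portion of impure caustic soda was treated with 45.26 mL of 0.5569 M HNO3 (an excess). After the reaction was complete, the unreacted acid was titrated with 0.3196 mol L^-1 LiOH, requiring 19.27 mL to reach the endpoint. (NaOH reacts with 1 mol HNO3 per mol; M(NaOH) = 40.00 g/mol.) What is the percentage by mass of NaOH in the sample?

70.3%

Total n(HNO3) added = 0.5569 x 0.04526 = 0.02521 mol.
n(LiOH) used = 0.3196 x 0.01927 = 0.006159 mol, which equals the excess n(HNO3).
So n(HNO3) consumed by the sample = 0.02521 - 0.006159 = 0.01905 mol.
n(NaOH) = 0.01905 / 1 = 0.01905 mol.
mass NaOH = 0.01905 x 40.00 = 0.7619 g, so %NaOH = 0.7619/1.0842 x 100 = 70.3%.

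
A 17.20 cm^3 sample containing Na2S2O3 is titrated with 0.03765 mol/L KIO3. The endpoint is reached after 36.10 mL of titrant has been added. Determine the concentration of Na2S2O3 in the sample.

n(KIO3) = 0.03765 x 0.03610 = 0.001359 mol.
From the balanced equation, 1 mol KIO3 reacts with 6 mol Na2S2O3, so n(Na2S2O3) = 0.001359 x 6/1 = 0.008155 mol.
[Na2S2O3] = 0.008155 / 0.01720 L = 0.474 M.

0.474 M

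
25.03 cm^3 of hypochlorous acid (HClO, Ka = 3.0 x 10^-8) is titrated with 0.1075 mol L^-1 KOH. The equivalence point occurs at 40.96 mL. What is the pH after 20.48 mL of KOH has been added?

7.52

20.48 mL is exactly half the equivalence volume (40.96/2), i.e. the half-equivalence point.
There, n(HA) = n(A^-), so pH = pKa = -log(3.0 x 10^-8) = 7.52.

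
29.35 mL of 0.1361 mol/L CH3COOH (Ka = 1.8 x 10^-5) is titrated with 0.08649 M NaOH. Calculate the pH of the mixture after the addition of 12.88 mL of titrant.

4.33

Initial n(CH3COOH) = 0.1361 x 0.02935 = 0.003995 mol.
n(NaOH) added = 0.08649 x 0.01288 = 0.001114 mol, converting that many moles of CH3COOH to CH3COO-.
Remaining n(CH3COOH) = 0.002881 mol; n(CH3COO-) = 0.001114 mol.
By Henderson-Hasselbalch, pH = pKa + log([A^-]/[HA]) = 4.74 + log(0.001114/0.002881) = 4.74 + (-0.41) = 4.33.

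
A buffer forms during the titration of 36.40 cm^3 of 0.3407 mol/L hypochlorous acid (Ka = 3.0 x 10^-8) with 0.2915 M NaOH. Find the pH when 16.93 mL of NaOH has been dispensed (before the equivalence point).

Initial n(HClO) = 0.3407 x 0.03640 = 0.01240 mol.
n(NaOH) added = 0.2915 x 0.01693 = 0.004935 mol, converting that many moles of HClO to ClO-.
Remaining n(HClO) = 0.007466 mol; n(ClO-) = 0.004935 mol.
By Henderson-Hasselbalch, pH = pKa + log([A^-]/[HA]) = 7.52 + log(0.004935/0.007466) = 7.52 + (-0.18) = 7.34.

7.34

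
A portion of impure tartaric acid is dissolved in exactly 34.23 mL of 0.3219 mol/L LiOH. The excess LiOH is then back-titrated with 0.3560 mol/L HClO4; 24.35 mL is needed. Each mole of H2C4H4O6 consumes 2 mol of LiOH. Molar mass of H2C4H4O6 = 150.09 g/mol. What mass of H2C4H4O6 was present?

0.176 g

Total n(LiOH) added = 0.3219 x 0.03423 = 0.01102 mol.
n(HClO4) used = 0.3560 x 0.02435 = 0.008669 mol, which equals the excess n(LiOH).
So n(LiOH) consumed by the sample = 0.01102 - 0.008669 = 0.002350 mol.
n(H2C4H4O6) = 0.002350 / 2 = 0.001175 mol.
mass = 0.001175 mol x 150.09 g/mol = 0.176 g.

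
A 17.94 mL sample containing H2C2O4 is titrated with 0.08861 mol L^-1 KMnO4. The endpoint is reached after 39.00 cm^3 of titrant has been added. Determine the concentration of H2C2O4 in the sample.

0.482 M

n(KMnO4) = 0.08861 x 0.03900 = 0.003456 mol.
From the balanced equation, 2 mol KMnO4 reacts with 5 mol H2C2O4, so n(H2C2O4) = 0.003456 x 5/2 = 0.008639 mol.
[H2C2O4] = 0.008639 / 0.01794 L = 0.482 M.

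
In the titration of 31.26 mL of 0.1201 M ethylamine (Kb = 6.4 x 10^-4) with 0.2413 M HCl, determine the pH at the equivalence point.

n(C2H5NH2) = 0.1201 x 0.03126 = 0.003754 mol; V(HCl) at equivalence = 0.003754/0.2413 = 0.01556 L.
At equivalence the base is fully converted to C2H5NH3+; total volume = 0.04682 L, so [C2H5NH3+] = 0.003754/0.04682 = 0.08019 M.
Ka(C2H5NH3+) = Kw/Kb = 1.0e-14 / 6.4 x 10^-4 = 1.56e-11.
[H^+] = sqrt(Ka x [C2H5NH3+]) = sqrt(1.56e-11 x 0.08019) = 1.12e-6 M.
pH = -log(1.12e-6) = 5.95.

5.95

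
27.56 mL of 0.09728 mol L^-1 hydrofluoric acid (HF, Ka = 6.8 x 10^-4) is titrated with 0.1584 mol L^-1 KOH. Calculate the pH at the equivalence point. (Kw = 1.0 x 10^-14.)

7.97

n(HF) = 0.09728 x 0.02756 = 0.002681 mol; V(KOH) at equivalence = 0.002681/0.1584 = 0.01693 L.
At equivalence all the acid is converted to F-; total volume = 0.02756 + 0.01693 = 0.04449 L, so [F-] = 0.002681/0.04449 = 0.06027 M.
Kb = Kw/Ka = 1.0e-14 / 6.8 x 10^-4 = 1.47e-11.
[OH^-] = sqrt(Kb x [F-]) = sqrt(1.47e-11 x 0.06027) = 9.41e-7 M.
pOH = 6.03, so pH = 14.00 - 6.03 = 7.97.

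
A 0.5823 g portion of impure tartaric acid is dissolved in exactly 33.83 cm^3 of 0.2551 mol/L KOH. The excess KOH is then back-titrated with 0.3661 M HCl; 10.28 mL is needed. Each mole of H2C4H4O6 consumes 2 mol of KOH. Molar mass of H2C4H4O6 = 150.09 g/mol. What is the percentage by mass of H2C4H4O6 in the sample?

Total n(KOH) added = 0.2551 x 0.03383 = 0.008630 mol.
n(HCl) used = 0.3661 x 0.01028 = 0.003764 mol, which equals the excess n(KOH).
So n(KOH) consumed by the sample = 0.008630 - 0.003764 = 0.004867 mol.
n(H2C4H4O6) = 0.004867 / 2 = 0.002433 mol.
mass H2C4H4O6 = 0.002433 x 150.09 = 0.3652 g, so %H2C4H4O6 = 0.3652/0.5823 x 100 = 62.7%.

62.7%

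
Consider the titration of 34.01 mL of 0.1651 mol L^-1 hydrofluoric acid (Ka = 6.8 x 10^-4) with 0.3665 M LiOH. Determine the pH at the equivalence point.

n(HF) = 0.1651 x 0.03401 = 0.005615 mol; V(LiOH) at equivalence = 0.005615/0.3665 = 0.01532 L.
At equivalence all the acid is converted to F-; total volume = 0.03401 + 0.01532 = 0.04933 L, so [F-] = 0.005615/0.04933 = 0.1138 M.
Kb = Kw/Ka = 1.0e-14 / 6.8 x 10^-4 = 1.47e-11.
[OH^-] = sqrt(Kb x [F-]) = sqrt(1.47e-11 x 0.1138) = 1.29e-6 M.
pOH = 5.89, so pH = 14.00 - 5.89 = 8.11.

8.11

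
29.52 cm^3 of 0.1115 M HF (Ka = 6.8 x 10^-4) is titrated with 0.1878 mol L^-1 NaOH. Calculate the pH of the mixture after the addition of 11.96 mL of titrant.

Initial n(HF) = 0.1115 x 0.02952 = 0.003291 mol.
n(NaOH) added = 0.1878 x 0.01196 = 0.002246 mol, converting that many moles of HF to F-.
Remaining n(HF) = 0.001045 mol; n(F-) = 0.002246 mol.
By Henderson-Hasselbalch, pH = pKa + log([A^-]/[HA]) = 3.17 + log(0.002246/0.001045) = 3.17 + (+0.33) = 3.50.

3.50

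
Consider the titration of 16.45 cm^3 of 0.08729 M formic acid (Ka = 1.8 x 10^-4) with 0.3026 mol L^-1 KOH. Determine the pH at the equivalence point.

8.29

n(HCOOH) = 0.08729 x 0.01645 = 0.001436 mol; V(KOH) at equivalence = 0.001436/0.3026 = 0.004745 L.
At equivalence all the acid is converted to HCOO-; total volume = 0.01645 + 0.004745 = 0.02120 L, so [HCOO-] = 0.001436/0.02120 = 0.06775 M.
Kb = Kw/Ka = 1.0e-14 / 1.8 x 10^-4 = 5.56e-11.
[OH^-] = sqrt(Kb x [HCOO-]) = sqrt(5.56e-11 x 0.06775) = 1.94e-6 M.
pOH = 5.71, so pH = 14.00 - 5.71 = 8.29.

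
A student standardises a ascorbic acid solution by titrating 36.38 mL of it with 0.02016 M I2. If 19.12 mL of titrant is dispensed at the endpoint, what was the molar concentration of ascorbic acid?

0.0106 M

n(I2) = 0.02016 x 0.01912 = 0.0003855 mol.
From the balanced equation, 1 mol I2 reacts with 1 mol ascorbic acid, so n(ascorbic acid) = 0.0003855 x 1/1 = 0.0003855 mol.
[ascorbic acid] = 0.0003855 / 0.03638 L = 0.0106 M.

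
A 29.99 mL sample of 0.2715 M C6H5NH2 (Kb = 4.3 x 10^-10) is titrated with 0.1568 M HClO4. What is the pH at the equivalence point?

n(C6H5NH2) = 0.2715 x 0.02999 = 0.008142 mol; V(HClO4) at equivalence = 0.008142/0.1568 = 0.05193 L.
At equivalence the base is fully converted to C6H5NH3+; total volume = 0.08192 L, so [C6H5NH3+] = 0.008142/0.08192 = 0.09940 M.
Ka(C6H5NH3+) = Kw/Kb = 1.0e-14 / 4.3 x 10^-10 = 2.33e-5.
[H^+] = sqrt(Ka x [C6H5NH3+]) = sqrt(2.33e-5 x 0.09940) = 0.00152 M.
pH = -log(0.00152) = 2.82.

2.82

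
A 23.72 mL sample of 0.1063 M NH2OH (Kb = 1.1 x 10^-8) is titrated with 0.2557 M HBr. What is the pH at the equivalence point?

3.58

n(NH2OH) = 0.1063 x 0.02372 = 0.002521 mol; V(HBr) at equivalence = 0.002521/0.2557 = 0.009861 L.
At equivalence the base is fully converted to NH3OH+; total volume = 0.03358 L, so [NH3OH+] = 0.002521/0.03358 = 0.07509 M.
Ka(NH3OH+) = Kw/Kb = 1.0e-14 / 1.1 x 10^-8 = 9.09e-7.
[H^+] = sqrt(Ka x [NH3OH+]) = sqrt(9.09e-7 x 0.07509) = 0.000261 M.
pH = -log(0.000261) = 3.58.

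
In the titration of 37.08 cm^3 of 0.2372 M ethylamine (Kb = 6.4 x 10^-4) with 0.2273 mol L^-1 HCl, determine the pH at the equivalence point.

5.87

n(C2H5NH2) = 0.2372 x 0.03708 = 0.008795 mol; V(HCl) at equivalence = 0.008795/0.2273 = 0.03870 L.
At equivalence the base is fully converted to C2H5NH3+; total volume = 0.07578 L, so [C2H5NH3+] = 0.008795/0.07578 = 0.1161 M.
Ka(C2H5NH3+) = Kw/Kb = 1.0e-14 / 6.4 x 10^-4 = 1.56e-11.
[H^+] = sqrt(Ka x [C2H5NH3+]) = sqrt(1.56e-11 x 0.1161) = 1.35e-6 M.
pH = -log(1.35e-6) = 5.87.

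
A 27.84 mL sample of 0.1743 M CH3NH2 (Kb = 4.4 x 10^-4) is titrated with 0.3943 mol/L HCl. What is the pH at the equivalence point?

5.78

n(CH3NH2) = 0.1743 x 0.02784 = 0.004853 mol; V(HCl) at equivalence = 0.004853/0.3943 = 0.01231 L.
At equivalence the base is fully converted to CH3NH3+; total volume = 0.04015 L, so [CH3NH3+] = 0.004853/0.04015 = 0.1209 M.
Ka(CH3NH3+) = Kw/Kb = 1.0e-14 / 4.4 x 10^-4 = 2.27e-11.
[H^+] = sqrt(Ka x [CH3NH3+]) = sqrt(2.27e-11 x 0.1209) = 1.66e-6 M.
pH = -log(1.66e-6) = 5.78.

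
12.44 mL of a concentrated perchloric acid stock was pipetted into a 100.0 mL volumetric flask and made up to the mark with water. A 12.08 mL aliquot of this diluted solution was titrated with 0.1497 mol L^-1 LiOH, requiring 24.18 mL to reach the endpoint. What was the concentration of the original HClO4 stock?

n(LiOH) = 0.1497 x 0.02418 = 0.003620 mol.
n(HClO4) in the aliquot = 0.003620 mol.
[diluted HClO4] = 0.003620 / 0.01208 = 0.2996 M.
Dilution factor = 100.0/12.44 = 8.039, so [stock] = 0.2996 x 8.039 = 2.41 M.

2.41 M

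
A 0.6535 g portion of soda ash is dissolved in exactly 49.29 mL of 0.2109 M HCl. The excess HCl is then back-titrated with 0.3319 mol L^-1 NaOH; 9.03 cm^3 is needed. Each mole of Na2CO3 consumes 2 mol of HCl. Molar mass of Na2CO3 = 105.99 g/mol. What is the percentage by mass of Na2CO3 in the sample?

Total n(HCl) added = 0.2109 x 0.04929 = 0.01040 mol.
n(NaOH) used = 0.3319 x 0.009030 = 0.002997 mol, which equals the excess n(HCl).
So n(HCl) consumed by the sample = 0.01040 - 0.002997 = 0.007398 mol.
n(Na2CO3) = 0.007398 / 2 = 0.003699 mol.
mass Na2CO3 = 0.003699 x 105.99 = 0.3921 g, so %Na2CO3 = 0.3921/0.6535 x 100 = 60.0%.

60.0%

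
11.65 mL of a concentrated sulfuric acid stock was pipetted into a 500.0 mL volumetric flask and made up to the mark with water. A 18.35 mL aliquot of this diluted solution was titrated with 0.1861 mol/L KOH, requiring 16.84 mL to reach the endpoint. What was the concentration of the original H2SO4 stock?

3.66 M

n(KOH) = 0.1861 x 0.01684 = 0.003134 mol.
n(H2SO4) in the aliquot = 0.003134 x 1/2 = 0.001567 mol.
[diluted H2SO4] = 0.001567 / 0.01835 = 0.08539 M.
Dilution factor = 500.0/11.65 = 42.92, so [stock] = 0.08539 x 42.92 = 3.66 M.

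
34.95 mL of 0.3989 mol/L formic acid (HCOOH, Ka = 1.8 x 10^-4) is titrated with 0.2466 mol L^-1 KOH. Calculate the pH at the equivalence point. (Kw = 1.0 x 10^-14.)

8.46

n(HCOOH) = 0.3989 x 0.03495 = 0.01394 mol; V(KOH) at equivalence = 0.01394/0.2466 = 0.05654 L.
At equivalence all the acid is converted to HCOO-; total volume = 0.03495 + 0.05654 = 0.09149 L, so [HCOO-] = 0.01394/0.09149 = 0.1524 M.
Kb = Kw/Ka = 1.0e-14 / 1.8 x 10^-4 = 5.56e-11.
[OH^-] = sqrt(Kb x [HCOO-]) = sqrt(5.56e-11 x 0.1524) = 2.91e-6 M.
pOH = 5.54, so pH = 14.00 - 5.54 = 8.46.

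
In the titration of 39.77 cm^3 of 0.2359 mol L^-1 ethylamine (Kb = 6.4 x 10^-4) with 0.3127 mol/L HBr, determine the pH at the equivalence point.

n(C2H5NH2) = 0.2359 x 0.03977 = 0.009382 mol; V(HBr) at equivalence = 0.009382/0.3127 = 0.03000 L.
At equivalence the base is fully converted to C2H5NH3+; total volume = 0.06977 L, so [C2H5NH3+] = 0.009382/0.06977 = 0.1345 M.
Ka(C2H5NH3+) = Kw/Kb = 1.0e-14 / 6.4 x 10^-4 = 1.56e-11.
[H^+] = sqrt(Ka x [C2H5NH3+]) = sqrt(1.56e-11 x 0.1345) = 1.45e-6 M.
pH = -log(1.45e-6) = 5.84.

5.84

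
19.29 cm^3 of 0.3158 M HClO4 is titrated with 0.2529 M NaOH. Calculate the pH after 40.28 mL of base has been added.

n(acid) = 0.3158 x 0.01929 = 0.006092 mol; n(NaOH) added = 0.2529 x 0.04028 = 0.01019 mol.
Base is in excess by 0.01019 - 0.006092 = 0.004095 mol in a total volume of 0.05957 L.
[OH^-] = 0.004095/0.05957 = 0.06874 M, so pOH = 1.16 and pH = 14.00 - 1.16 = 12.84.

12.84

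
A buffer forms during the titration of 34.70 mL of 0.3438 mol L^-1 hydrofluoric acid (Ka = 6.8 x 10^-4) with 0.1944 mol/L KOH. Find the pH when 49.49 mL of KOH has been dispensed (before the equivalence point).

Initial n(HF) = 0.3438 x 0.03470 = 0.01193 mol.
n(KOH) added = 0.1944 x 0.04949 = 0.009621 mol, converting that many moles of HF to F-.
Remaining n(HF) = 0.002309 mol; n(F-) = 0.009621 mol.
By Henderson-Hasselbalch, pH = pKa + log([A^-]/[HA]) = 3.17 + log(0.009621/0.002309) = 3.17 + (+0.62) = 3.79.

3.79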